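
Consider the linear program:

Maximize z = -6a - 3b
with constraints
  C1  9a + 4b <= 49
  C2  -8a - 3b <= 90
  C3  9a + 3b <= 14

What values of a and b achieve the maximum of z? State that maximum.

a = 104, b = -922/3, maximum z = 298

Extreme points and z = -6a - 3b:
  (-507/5, 1202/5) → z = -564/5
  (-91/9, 35) → z = -133/3
  (104, -922/3) → z = 298

The binding constraints are -8a - 3b = 90 and 9a + 3b = 14.
Solving simultaneously gives a = 104, b = -922/3.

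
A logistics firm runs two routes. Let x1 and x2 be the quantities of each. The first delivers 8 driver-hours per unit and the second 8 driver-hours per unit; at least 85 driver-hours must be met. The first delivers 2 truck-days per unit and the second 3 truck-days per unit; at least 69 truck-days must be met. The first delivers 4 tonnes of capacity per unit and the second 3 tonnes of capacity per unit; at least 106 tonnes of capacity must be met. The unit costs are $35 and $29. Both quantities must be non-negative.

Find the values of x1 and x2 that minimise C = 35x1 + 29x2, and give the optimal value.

x1 = 37/2, x2 = 32/3, minimum C = 5741/6

Extreme points and C = 35x1 + 29x2:
  (0, 106/3) → C = 3074/3
  (69/2, 0) → C = 2415/2
  (37/2, 32/3) → C = 5741/6
The feasible region is unbounded (it extends along (0, 1), (1, 0)), but C strictly increases along every unbounded feasible direction, so there is no improving ray and the minimum is attained at a vertex.

At the optimal vertex, 2x1 + 3x2 = 69 and 4x1 + 3x2 = 106.
Solving simultaneously gives x1 = 37/2, x2 = 32/3.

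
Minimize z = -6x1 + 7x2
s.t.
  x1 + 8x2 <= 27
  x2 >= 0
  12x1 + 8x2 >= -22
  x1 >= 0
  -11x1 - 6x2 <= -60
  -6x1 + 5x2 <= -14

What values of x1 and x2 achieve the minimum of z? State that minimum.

x1 = 27, x2 = 0, minimum z = -162

Corner points and z = -6x1 + 7x2:
  (27, 0) → z = -162
  (247/53, 148/53) → z = -446/53
  (60/11, 0) → z = -360/11
  (384/91, 206/91) → z = -862/91

The optimum lies where x1 + 8x2 = 27 and x2 = 0.
Solving simultaneously gives x1 = 27, x2 = 0.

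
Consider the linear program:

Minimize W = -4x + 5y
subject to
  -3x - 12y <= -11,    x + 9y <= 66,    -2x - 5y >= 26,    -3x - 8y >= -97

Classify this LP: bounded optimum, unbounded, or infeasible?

bounded optimum

Feasible corners and W = -4x + 5y:
  (-231/5, 187/15) → W = 3707/15
  (-367/9, 100/9) → W = 656/3
  (-564/13, 158/13) → W = 3046/13
The feasible region has finitely many vertices and no improving ray; the minimum is 656/3 at (-367/9, 100/9).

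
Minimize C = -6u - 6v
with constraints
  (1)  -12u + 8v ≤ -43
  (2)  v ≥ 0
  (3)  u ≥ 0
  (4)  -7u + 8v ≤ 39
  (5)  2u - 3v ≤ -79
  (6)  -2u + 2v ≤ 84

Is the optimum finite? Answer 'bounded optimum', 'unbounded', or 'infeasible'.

From the feasible point (103, 95), moving in the direction (8, 7) keeps every constraint satisfied while C decreases without bound.

unbounded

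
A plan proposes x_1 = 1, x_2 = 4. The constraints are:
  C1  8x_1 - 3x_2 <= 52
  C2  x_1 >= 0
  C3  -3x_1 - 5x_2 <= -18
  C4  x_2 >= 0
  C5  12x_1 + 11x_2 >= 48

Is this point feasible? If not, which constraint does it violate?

C1: -4 ≤ 52 ✓
C2: 1 ≥ 0 ✓
C3: -23 ≤ -18 ✓
C4: 4 ≥ 0 ✓
C5: 56 ≥ 48 ✓

feasible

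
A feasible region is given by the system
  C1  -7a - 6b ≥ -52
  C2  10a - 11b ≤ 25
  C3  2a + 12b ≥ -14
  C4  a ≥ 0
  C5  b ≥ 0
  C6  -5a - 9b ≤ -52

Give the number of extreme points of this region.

3

The feasible vertices (each the meet of two boundaries and inside every other half-plane) are:
  (0, 26/3)
  (52/11, 104/33)
  (0, 52/9)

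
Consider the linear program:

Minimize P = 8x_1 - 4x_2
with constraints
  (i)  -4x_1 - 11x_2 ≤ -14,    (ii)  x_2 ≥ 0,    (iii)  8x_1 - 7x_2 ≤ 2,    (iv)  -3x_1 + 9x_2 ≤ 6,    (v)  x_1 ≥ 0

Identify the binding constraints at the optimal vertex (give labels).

Corner points and P = 8x_1 - 4x_2:
  (30/29, 26/29) → P = 136/29
  (20/23, 22/23) → P = 72/23
  (20/17, 18/17) → P = 88/17

The minimum is at (20/23, 22/23). Substituting into each constraint, equality holds for (i) and (iv); the remaining constraints have slack.

(i) and (iv)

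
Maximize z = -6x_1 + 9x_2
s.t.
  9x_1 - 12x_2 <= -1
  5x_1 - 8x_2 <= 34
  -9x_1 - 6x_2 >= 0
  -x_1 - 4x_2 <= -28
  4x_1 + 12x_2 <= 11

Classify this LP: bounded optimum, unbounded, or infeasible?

From the feasible point (-73, 101/4), moving in the direction (-12, 4) keeps every constraint satisfied while z increases without bound.

unbounded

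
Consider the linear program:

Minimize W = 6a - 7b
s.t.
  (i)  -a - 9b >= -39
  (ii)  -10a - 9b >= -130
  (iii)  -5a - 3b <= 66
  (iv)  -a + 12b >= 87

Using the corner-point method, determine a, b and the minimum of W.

a = -237/14, b = 87/14, minimum W = -2031/14

Corner points and W = 6a - 7b:
  (-237/14, 87/14) → W = -2031/14
  (-15, 6) → W = -132
  (-117/7, 41/7) → W = -989/7

The binding constraints are -a - 9b = -39 and -5a - 3b = 66.
Solving simultaneously gives a = -237/14, b = 87/14.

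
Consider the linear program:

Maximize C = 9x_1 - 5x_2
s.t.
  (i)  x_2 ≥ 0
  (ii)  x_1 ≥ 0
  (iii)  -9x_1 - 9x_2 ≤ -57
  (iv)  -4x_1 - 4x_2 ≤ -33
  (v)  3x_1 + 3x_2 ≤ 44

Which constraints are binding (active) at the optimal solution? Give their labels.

Feasible corners and C = 9x_1 - 5x_2:
  (33/4, 0) → C = 297/4
  (44/3, 0) → C = 132
  (0, 33/4) → C = -165/4
  (0, 44/3) → C = -220/3

The maximum is at (44/3, 0). Substituting into each constraint, equality holds for (i) and (v); the remaining constraints have slack.

(i) and (v)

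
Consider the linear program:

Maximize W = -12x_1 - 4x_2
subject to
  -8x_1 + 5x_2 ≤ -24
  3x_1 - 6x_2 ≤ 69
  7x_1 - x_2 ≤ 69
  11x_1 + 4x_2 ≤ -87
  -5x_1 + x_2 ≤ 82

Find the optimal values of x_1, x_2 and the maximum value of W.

Corner points and W = -12x_1 - 4x_2:
  (-67/11, -160/11) → W = 1444/11
  (-113/29, -320/29) → W = 2636/29
  (-41/13, -170/13) → W = 1172/13

x_1 = -67/11, x_2 = -160/11, maximum W = 1444/11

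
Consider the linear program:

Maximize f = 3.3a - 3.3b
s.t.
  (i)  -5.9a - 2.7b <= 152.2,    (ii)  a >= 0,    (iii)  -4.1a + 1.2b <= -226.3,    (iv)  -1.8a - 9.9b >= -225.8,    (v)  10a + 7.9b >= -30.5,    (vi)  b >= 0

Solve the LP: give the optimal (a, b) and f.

a = 1129/9, b = 0, maximum f = 12419/30

Extreme points and f = 3.3a - 3.3b:
  (83711/1425, 51844/4275) → f = 2192179/14250
  (2263/41, 0) → f = 74679/410
  (1129/9, 0) → f = 12419/30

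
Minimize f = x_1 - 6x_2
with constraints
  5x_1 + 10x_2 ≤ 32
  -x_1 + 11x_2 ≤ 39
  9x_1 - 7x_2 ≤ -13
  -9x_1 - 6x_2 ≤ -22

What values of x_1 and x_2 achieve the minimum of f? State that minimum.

x_1 = 7/15, x_2 = 89/30, minimum f = -52/3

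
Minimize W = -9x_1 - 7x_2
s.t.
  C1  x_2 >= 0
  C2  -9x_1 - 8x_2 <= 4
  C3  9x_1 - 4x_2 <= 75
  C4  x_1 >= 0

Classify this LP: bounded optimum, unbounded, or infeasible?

From the feasible point (25/3, 0), moving in the direction (0, 1) keeps every constraint satisfied while W decreases without bound.

unbounded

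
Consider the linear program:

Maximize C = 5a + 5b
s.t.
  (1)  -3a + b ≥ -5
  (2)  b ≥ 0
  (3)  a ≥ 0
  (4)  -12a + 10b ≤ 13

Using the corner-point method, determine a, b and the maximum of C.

Feasible corners and C = 5a + 5b:
  (5/3, 0) → C = 25/3
  (7/2, 11/2) → C = 45
  (0, 0) → C = 0
  (0, 13/10) → C = 13/2

a = 7/2, b = 11/2, maximum C = 45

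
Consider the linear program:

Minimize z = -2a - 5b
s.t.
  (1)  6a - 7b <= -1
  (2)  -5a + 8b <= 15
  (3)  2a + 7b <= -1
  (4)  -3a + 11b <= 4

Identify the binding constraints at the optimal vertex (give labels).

(1) and (3)

Corner points and z = -2a - 5b:
  (-1/4, -1/14) → z = 6/7
  (-133/31, -25/31) → z = 391/31
  (-39/43, 5/43) → z = 53/43
The feasible region is unbounded (it extends along (-7, -6), (-8, -5)), but z strictly increases along every unbounded feasible direction, so there is no improving ray and the minimum is attained at a vertex.

The minimum is at (-1/4, -1/14). Substituting into each constraint, equality holds for (1) and (3); the remaining constraints have slack.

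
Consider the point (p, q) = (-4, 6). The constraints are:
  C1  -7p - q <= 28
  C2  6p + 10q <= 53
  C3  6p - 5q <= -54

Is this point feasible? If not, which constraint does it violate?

feasible

C1: 22 ≤ 28 ✓
C2: 36 ≤ 53 ✓
C3: -54 ≤ -54 ✓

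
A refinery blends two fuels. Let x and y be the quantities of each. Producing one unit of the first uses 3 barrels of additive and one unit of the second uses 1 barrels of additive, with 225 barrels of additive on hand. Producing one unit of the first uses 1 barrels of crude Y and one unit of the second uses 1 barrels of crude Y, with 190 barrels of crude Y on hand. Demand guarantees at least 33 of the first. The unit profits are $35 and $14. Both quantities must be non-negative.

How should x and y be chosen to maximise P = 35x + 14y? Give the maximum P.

x = 33, y = 126, maximum P = 2919

The binding constraints are 3x + y = 225 and x = 33.
Solving simultaneously gives x = 33, y = 126.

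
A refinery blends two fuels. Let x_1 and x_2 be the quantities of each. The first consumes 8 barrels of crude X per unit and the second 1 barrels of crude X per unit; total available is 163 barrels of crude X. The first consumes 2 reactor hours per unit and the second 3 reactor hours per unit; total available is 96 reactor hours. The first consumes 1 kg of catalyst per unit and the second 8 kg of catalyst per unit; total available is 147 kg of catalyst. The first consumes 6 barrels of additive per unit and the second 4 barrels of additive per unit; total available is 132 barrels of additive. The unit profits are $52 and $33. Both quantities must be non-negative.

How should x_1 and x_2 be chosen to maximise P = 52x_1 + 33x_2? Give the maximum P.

x_1 = 20, x_2 = 3, maximum P = 1139

At the optimal vertex, 8x_1 + x_2 = 163 and 6x_1 + 4x_2 = 132.
Solving simultaneously gives x_1 = 20, x_2 = 3.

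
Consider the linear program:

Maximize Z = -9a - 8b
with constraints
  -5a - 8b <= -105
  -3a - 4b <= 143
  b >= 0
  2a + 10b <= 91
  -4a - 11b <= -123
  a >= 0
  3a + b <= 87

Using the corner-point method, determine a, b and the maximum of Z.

a = 229/18, b = 59/9, maximum Z = -3005/18

Feasible corners and Z = -9a - 8b:
  (229/18, 59/9) → Z = -3005/18
  (779/28, 99/28) → Z = -7803/28
  (834/29, 21/29) → Z = -7674/29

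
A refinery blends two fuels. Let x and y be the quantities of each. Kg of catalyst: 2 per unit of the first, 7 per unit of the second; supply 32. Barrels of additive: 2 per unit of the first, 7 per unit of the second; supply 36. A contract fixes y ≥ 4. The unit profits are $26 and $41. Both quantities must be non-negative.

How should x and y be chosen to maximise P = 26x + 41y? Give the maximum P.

x = 2, y = 4, maximum P = 216

Corner points and P = 26x + 41y:
  (0, 32/7) → P = 1312/7
  (0, 4) → P = 164
  (2, 4) → P = 216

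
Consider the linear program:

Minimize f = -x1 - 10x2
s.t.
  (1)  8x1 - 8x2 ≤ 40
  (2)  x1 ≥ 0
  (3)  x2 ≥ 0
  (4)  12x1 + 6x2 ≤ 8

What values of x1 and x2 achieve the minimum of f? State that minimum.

x1 = 0, x2 = 4/3, minimum f = -40/3

Corner points and f = -x1 - 10x2:
  (0, 0) → f = 0
  (0, 4/3) → f = -40/3
  (2/3, 0) → f = -2/3

The optimum lies where x1 = 0 and 12x1 + 6x2 = 8.
Solving simultaneously gives x1 = 0, x2 = 4/3.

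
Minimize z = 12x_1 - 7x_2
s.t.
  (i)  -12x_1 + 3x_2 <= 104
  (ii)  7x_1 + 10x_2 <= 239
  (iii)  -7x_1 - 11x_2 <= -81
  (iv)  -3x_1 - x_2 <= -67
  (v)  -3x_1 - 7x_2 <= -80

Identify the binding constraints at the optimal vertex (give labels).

(ii) and (iv)

Corner points and z = 12x_1 - 7x_2:
  (431/23, 248/23) → z = 3436/23
  (873/19, -157/19) → z = 11575/19
  (389/18, 13/6) → z = 1465/6

The minimum is at (431/23, 248/23). Substituting into each constraint, equality holds for (ii) and (iv); the remaining constraints have slack.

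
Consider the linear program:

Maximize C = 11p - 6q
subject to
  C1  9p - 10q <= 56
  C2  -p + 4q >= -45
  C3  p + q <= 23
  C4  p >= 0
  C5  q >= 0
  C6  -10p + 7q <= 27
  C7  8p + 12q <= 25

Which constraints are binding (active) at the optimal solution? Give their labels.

Extreme points and C = 11p - 6q:
  (0, 0) → C = 0
  (0, 25/12) → C = -25/2
  (25/8, 0) → C = 275/8

The maximum is at (25/8, 0). Substituting into each constraint, equality holds for C5 and C7; the remaining constraints have slack.

C5 and C7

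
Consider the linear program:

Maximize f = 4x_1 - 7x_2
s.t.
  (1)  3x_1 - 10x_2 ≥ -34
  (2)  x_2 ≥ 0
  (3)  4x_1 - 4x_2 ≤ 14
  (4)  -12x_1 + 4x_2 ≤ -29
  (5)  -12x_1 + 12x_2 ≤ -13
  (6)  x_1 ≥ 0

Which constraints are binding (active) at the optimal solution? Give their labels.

Feasible corners and f = 4x_1 - 7x_2:
  (69/7, 89/14) → f = -71/14
  (269/42, 149/28) → f = -977/84
  (7/2, 0) → f = 14
  (29/12, 0) → f = 29/3
  (37/12, 2) → f = -5/3

The maximum is at (7/2, 0). Substituting into each constraint, equality holds for (2) and (3); the remaining constraints have slack.

(2) and (3)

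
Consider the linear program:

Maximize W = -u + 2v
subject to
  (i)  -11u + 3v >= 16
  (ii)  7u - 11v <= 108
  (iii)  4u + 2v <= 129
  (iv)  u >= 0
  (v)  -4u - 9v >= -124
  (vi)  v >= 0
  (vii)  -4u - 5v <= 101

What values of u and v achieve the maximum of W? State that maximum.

Extreme points and W = -u + 2v:
  (0, 16/3) → W = 32/3
  (76/37, 476/37) → W = 876/37
  (0, 124/9) → W = 248/9

The optimum lies where u = 0 and -4u - 9v = -124.
Solving simultaneously gives u = 0, v = 124/9.

u = 0, v = 124/9, maximum W = 248/9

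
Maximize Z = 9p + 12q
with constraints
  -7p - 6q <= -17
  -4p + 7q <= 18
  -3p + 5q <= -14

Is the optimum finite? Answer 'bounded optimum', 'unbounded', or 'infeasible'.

From the feasible point (169/53, -47/53), moving in the direction (7, 4) keeps every constraint satisfied while Z increases without bound.

unbounded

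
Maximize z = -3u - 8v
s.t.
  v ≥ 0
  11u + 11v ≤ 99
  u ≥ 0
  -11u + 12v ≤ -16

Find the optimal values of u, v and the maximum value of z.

Corner points and z = -3u - 8v:
  (9, 0) → z = -27
  (16/11, 0) → z = -48/11
  (124/23, 83/23) → z = -1036/23

The binding constraints are v = 0 and -11u + 12v = -16.
Solving simultaneously gives u = 16/11, v = 0.

u = 16/11, v = 0, maximum z = -48/11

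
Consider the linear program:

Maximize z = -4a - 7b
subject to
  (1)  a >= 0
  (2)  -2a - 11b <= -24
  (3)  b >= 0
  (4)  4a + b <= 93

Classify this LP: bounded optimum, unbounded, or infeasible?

Extreme points and z = -4a - 7b:
  (0, 24/11) → z = -168/11
  (0, 93) → z = -651
  (12, 0) → z = -48
  (93/4, 0) → z = -93
The feasible region has finitely many vertices and no improving ray; the maximum is -168/11 at (0, 24/11).

bounded optimum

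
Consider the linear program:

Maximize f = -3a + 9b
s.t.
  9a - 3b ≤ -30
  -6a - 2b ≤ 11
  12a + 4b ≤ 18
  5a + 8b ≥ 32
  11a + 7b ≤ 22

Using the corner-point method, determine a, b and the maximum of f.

Feasible corners and f = -3a + 9b:
  (-48/29, 146/29) → f = 1458/29
  (-3/2, 11/2) → f = 54
  (-4, 13/2) → f = 141/2
  (-121/20, 253/20) → f = 132

a = -121/20, b = 253/20, maximum f = 132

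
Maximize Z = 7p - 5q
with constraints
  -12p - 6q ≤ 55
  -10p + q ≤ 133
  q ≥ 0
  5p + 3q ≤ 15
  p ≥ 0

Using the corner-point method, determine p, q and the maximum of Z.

p = 3, q = 0, maximum Z = 21

Vertices and Z = 7p - 5q:
  (3, 0) → Z = 21
  (0, 0) → Z = 0
  (0, 5) → Z = -25

The optimum lies where q = 0 and 5p + 3q = 15.
Solving simultaneously gives p = 3, q = 0.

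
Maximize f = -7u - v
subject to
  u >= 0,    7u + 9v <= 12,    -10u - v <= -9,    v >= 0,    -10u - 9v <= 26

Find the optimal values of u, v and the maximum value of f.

u = 9/10, v = 0, maximum f = -63/10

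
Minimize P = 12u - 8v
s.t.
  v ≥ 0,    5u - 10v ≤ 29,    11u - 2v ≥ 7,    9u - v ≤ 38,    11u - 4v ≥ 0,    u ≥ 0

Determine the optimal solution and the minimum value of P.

Corner points and P = 12u - 8v:
  (7/11, 0) → P = 84/11
  (38/9, 0) → P = 152/3
  (14/11, 7/2) → P = -140/11
  (152/25, 418/25) → P = -304/5

At the optimal vertex, 9u - v = 38 and 11u - 4v = 0.
Solving simultaneously gives u = 152/25, v = 418/25.

u = 152/25, v = 418/25, minimum P = -304/5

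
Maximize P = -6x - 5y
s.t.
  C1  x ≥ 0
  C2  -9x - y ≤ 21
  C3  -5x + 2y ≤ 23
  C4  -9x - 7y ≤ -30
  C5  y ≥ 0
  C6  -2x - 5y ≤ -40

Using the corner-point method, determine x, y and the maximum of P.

Extreme points and P = -6x - 5y:
  (0, 23/2) → P = -115/2
  (0, 8) → P = -40
  (20, 0) → P = -120
The feasible region is unbounded (it extends along (1, 0), (2, 5)), but P strictly decreases along every unbounded feasible direction, so there is no improving ray and the maximum is attained at a vertex.

The optimum lies where x = 0 and -2x - 5y = -40.
Solving simultaneously gives x = 0, y = 8.

x = 0, y = 8, maximum P = -40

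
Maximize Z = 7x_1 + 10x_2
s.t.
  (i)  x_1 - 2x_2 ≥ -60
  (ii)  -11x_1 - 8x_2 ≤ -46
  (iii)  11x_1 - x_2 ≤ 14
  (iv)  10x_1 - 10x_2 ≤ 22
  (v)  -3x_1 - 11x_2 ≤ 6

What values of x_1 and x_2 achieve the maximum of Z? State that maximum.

Extreme points and Z = 7x_1 + 10x_2:
  (-194/15, 353/15) → Z = 724/5
  (88/21, 674/21) → Z = 2452/7
  (158/99, 32/9) → Z = 514/11

The optimum lies where x_1 - 2x_2 = -60 and 11x_1 - x_2 = 14.
Solving simultaneously gives x_1 = 88/21, x_2 = 674/21.

x_1 = 88/21, x_2 = 674/21, maximum Z = 2452/7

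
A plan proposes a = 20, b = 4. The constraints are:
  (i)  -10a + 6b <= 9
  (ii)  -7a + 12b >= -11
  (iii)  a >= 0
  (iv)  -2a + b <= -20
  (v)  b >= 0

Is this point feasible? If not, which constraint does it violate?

Constraint (ii): -7a + 12b = -92, which is not ≥ -11. All other constraints are satisfied.

not feasible — violates (ii)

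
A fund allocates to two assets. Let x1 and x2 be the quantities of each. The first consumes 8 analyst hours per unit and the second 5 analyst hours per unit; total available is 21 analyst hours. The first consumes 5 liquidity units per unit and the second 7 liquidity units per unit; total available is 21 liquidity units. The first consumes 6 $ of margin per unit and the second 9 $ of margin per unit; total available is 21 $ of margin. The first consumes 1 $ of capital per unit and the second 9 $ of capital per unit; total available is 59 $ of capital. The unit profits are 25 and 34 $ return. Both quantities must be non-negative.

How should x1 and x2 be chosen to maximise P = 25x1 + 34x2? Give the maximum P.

At the optimal vertex, 8x1 + 5x2 = 21 and 6x1 + 9x2 = 21.
Solving simultaneously gives x1 = 2, x2 = 1.

x1 = 2, x2 = 1, maximum P = 84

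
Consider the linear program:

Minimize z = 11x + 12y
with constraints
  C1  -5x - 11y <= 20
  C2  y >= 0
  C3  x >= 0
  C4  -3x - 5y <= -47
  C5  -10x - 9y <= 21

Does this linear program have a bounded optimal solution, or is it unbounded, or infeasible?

Vertices and z = 11x + 12y:
  (47/3, 0) → z = 517/3
  (0, 47/5) → z = 564/5
The feasible region has finitely many vertices and no improving ray; the minimum is 564/5 at (0, 47/5).

bounded optimum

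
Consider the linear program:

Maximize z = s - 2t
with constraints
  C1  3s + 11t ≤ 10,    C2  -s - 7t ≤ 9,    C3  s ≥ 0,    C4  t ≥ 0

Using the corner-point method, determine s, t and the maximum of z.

The optimum lies where 3s + 11t = 10 and t = 0.
Solving simultaneously gives s = 10/3, t = 0.

s = 10/3, t = 0, maximum z = 10/3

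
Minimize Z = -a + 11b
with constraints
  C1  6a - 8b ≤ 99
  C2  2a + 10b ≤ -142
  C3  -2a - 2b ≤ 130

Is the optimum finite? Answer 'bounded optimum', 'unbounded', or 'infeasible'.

Extreme points and Z = -a + 11b:
  (-73/38, -525/38) → Z = -2851/19
  (-421/14, -489/14) → Z = -2479/7
  (-127/2, -3/2) → Z = 47
The feasible region has finitely many vertices and no improving ray; the minimum is -2479/7 at (-421/14, -489/14).

bounded optimum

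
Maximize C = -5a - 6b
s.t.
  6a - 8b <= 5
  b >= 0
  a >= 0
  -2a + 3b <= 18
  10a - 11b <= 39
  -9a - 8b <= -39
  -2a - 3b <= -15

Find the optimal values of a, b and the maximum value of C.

Extreme points and C = -5a - 6b:
  (257/14, 92/7) → C = -2389/14
  (135/34, 40/17) → C = -1155/34
  (0, 6) → C = -36
  (0, 5) → C = -30
  (315/8, 129/4) → C = -3123/8

a = 0, b = 5, maximum C = -30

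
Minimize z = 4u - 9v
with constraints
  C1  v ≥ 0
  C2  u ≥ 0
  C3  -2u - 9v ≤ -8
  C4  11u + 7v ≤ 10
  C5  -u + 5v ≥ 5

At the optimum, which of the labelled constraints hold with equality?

Feasible corners and z = 4u - 9v:
  (0, 10/7) → z = -90/7
  (0, 1) → z = -9
  (15/62, 65/62) → z = -525/62

The minimum is at (0, 10/7). Substituting into each constraint, equality holds for C2 and C4; the remaining constraints have slack.

C2 and C4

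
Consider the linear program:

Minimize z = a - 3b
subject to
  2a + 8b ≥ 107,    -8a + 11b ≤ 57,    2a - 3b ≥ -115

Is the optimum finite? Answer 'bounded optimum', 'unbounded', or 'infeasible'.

From the feasible point (721/86, 485/43), moving in the direction (3, 2) keeps every constraint satisfied while z decreases without bound.

unbounded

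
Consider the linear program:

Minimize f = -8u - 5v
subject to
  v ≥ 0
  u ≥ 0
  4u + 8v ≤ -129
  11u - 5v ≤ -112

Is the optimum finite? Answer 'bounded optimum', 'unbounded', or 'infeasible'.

infeasible

The boundaries v = 0 and 4u + 8v = -129 meet at (-129/4, 0), but that point violates u ≥ 0. Every candidate vertex is excluded by some other constraint, so the feasible region is empty.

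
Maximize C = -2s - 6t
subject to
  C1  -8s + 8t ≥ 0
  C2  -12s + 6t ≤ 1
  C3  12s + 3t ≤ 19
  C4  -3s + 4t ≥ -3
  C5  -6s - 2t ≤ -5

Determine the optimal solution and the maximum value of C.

s = 5/8, t = 5/8, maximum C = -5

Vertices and C = -2s - 6t:
  (19/15, 19/15) → C = -152/15
  (5/8, 5/8) → C = -5
  (37/36, 20/9) → C = -277/18
  (7/15, 11/10) → C = -113/15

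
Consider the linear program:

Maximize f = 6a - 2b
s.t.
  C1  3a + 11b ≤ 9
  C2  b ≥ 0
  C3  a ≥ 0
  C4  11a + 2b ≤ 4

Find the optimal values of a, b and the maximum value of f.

a = 4/11, b = 0, maximum f = 24/11

Vertices and f = 6a - 2b:
  (0, 9/11) → f = -18/11
  (26/115, 87/115) → f = -18/115
  (0, 0) → f = 0
  (4/11, 0) → f = 24/11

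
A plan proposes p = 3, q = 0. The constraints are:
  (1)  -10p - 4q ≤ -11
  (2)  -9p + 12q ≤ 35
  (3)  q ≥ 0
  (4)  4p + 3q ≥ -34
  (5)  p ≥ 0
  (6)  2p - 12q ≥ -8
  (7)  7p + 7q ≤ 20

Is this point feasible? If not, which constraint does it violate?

Constraint (7): 7p + 7q = 21, which is not ≤ 20. All other constraints are satisfied.

not feasible — violates (7)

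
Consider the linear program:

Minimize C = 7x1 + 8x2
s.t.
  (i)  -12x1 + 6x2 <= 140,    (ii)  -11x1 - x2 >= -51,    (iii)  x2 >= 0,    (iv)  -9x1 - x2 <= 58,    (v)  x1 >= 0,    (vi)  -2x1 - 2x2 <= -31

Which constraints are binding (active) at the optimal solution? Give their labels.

Feasible corners and C = 7x1 + 8x2:
  (83/39, 1076/39) → C = 3063/13
  (0, 70/3) → C = 560/3
  (71/20, 239/20) → C = 2409/20
  (0, 31/2) → C = 124

The minimum is at (71/20, 239/20). Substituting into each constraint, equality holds for (ii) and (vi); the remaining constraints have slack.

(ii) and (vi)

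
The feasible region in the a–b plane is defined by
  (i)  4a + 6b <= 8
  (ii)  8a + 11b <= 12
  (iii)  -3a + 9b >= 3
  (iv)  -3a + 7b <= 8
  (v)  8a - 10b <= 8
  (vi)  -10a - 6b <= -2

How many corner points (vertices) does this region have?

4

Of the 15 pairwise boundary intersections, those satisfying every inequality are:
  (5/7, 4/7)
  (-4/89, 100/89)
  (0, 1/3)
  (-17/44, 43/44)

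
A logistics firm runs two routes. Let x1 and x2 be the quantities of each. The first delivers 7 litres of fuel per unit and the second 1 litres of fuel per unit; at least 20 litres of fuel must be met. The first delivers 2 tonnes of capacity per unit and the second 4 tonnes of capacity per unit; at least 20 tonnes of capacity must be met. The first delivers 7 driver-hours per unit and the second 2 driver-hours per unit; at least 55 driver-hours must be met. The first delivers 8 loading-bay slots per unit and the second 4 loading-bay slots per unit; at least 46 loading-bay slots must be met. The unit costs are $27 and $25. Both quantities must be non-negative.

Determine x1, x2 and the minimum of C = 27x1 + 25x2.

Vertices and C = 27x1 + 25x2:
  (0, 55/2) → C = 1375/2
  (10, 0) → C = 270
  (15/2, 5/4) → C = 935/4
The feasible region is unbounded (it extends along (0, 1), (1, 0)), but C strictly increases along every unbounded feasible direction, so there is no improving ray and the minimum is attained at a vertex.

The optimum lies where 2x1 + 4x2 = 20 and 7x1 + 2x2 = 55.
Solving simultaneously gives x1 = 15/2, x2 = 5/4.

x1 = 15/2, x2 = 5/4, minimum C = 935/4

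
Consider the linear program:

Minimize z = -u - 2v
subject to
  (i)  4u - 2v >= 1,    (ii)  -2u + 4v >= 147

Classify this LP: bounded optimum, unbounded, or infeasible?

unbounded

From the feasible point (149/6, 295/6), moving in the direction (2, 4) keeps every constraint satisfied while z decreases without bound.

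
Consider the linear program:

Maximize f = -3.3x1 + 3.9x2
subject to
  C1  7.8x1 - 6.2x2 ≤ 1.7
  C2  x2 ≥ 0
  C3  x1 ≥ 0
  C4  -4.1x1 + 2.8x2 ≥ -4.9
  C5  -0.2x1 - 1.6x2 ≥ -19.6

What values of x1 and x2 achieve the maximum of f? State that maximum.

Extreme points and f = -3.3x1 + 3.9x2:
  (17/78, 0) → f = -187/260
  (1281/179, 3125/358) → f = 37329/3580
  (0, 0) → f = 0
  (0, 49/4) → f = 1911/40
  (784/89, 3969/356) → f = 51303/3560

At the optimal vertex, x1 = 0 and -0.2x1 - 1.6x2 = -19.6.
Solving simultaneously gives x1 = 0, x2 = 49/4.

x1 = 0, x2 = 12.25, maximum f = 47.775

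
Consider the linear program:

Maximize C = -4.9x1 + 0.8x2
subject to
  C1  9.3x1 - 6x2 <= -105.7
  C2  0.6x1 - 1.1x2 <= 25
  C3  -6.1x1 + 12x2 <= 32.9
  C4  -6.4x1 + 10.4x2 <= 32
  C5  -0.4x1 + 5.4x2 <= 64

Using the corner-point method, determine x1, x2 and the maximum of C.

x1 = -369, x2 = -224, maximum C = 1628.9

Feasible corners and C = -4.9x1 + 0.8x2:
  (-26627/663, -9864/221) → C = 1067987/6630
  (-11341/729, -4736/729) → C = 172607/2430
  (-369, -224) → C = 16289/10

The optimum lies where 0.6x1 - 1.1x2 = 25 and -6.4x1 + 10.4x2 = 32.
Solving simultaneously gives x1 = -369, x2 = -224.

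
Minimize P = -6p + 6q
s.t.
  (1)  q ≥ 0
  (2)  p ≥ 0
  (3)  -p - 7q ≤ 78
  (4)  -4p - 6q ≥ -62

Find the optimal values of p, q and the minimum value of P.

Feasible corners and P = -6p + 6q:
  (0, 0) → P = 0
  (31/2, 0) → P = -93
  (0, 31/3) → P = 62

p = 31/2, q = 0, minimum P = -93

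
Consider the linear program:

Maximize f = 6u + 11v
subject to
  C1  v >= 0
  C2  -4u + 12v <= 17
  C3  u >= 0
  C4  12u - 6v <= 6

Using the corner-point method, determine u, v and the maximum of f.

Extreme points and f = 6u + 11v:
  (0, 0) → f = 0
  (1/2, 0) → f = 3
  (0, 17/12) → f = 187/12
  (29/20, 19/10) → f = 148/5

u = 29/20, v = 19/10, maximum f = 148/5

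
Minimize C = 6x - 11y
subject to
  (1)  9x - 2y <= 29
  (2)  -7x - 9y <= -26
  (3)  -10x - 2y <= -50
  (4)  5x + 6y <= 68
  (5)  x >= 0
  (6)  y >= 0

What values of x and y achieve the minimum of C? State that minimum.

Feasible corners and C = 6x - 11y:
  (79/19, 80/19) → C = -406/19
  (155/32, 467/64) → C = -3277/64
  (82/25, 43/5) → C = -1873/25

The binding constraints are -10x - 2y = -50 and 5x + 6y = 68.
Solving simultaneously gives x = 82/25, y = 43/5.

x = 82/25, y = 43/5, minimum C = -1873/25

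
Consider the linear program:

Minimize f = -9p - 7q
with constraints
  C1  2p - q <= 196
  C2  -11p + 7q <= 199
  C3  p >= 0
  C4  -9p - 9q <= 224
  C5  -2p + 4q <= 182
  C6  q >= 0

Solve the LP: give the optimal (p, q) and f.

p = 161, q = 126, minimum f = -2331

Feasible corners and f = -9p - 7q:
  (161, 126) → f = -2331
  (98, 0) → f = -882
  (0, 199/7) → f = -199
  (239/15, 802/15) → f = -1553/3
  (0, 0) → f = 0

The binding constraints are 2p - q = 196 and -2p + 4q = 182.
Solving simultaneously gives p = 161, q = 126.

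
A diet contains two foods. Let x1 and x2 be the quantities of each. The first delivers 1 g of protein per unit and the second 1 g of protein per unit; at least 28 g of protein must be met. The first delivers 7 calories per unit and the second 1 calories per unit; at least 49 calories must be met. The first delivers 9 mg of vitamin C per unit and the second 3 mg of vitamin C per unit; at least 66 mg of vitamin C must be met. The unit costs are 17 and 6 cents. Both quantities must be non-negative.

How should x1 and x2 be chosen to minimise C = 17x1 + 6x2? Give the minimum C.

Extreme points and C = 17x1 + 6x2:
  (0, 49) → C = 294
  (28, 0) → C = 476
  (7/2, 49/2) → C = 413/2
The feasible region is unbounded (it extends along (0, 1), (1, 0)), but C strictly increases along every unbounded feasible direction, so there is no improving ray and the minimum is attained at a vertex.

x1 = 7/2, x2 = 49/2, minimum C = 413/2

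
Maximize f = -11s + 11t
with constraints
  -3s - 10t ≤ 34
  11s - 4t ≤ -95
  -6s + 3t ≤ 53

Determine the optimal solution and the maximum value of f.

s = -73/9, t = 13/9, maximum f = 946/9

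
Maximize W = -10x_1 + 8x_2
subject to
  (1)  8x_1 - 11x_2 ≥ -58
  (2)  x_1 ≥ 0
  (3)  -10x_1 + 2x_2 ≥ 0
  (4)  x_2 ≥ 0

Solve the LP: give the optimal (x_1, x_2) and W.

x_1 = 0, x_2 = 58/11, maximum W = 464/11

Extreme points and W = -10x_1 + 8x_2:
  (0, 58/11) → W = 464/11
  (58/47, 290/47) → W = 1740/47
  (0, 0) → W = 0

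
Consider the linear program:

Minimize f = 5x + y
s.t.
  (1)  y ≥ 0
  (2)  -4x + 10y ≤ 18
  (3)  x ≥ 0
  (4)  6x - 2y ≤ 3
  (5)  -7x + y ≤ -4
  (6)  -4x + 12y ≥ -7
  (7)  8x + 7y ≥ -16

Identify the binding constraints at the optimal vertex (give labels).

(4) and (5)

Feasible corners and f = 5x + y:
  (33/26, 30/13) → f = 225/26
  (29/33, 71/33) → f = 72/11
  (5/8, 3/8) → f = 7/2

The minimum is at (5/8, 3/8). Substituting into each constraint, equality holds for (4) and (5); the remaining constraints have slack.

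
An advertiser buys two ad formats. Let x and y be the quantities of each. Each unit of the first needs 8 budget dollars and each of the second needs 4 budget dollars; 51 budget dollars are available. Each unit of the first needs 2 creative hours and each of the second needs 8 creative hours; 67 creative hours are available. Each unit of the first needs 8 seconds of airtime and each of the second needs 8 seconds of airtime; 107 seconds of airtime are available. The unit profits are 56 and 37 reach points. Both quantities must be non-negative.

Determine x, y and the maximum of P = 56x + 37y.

x = 5/2, y = 31/4, maximum P = 1707/4

Extreme points and P = 56x + 37y:
  (0, 0) → P = 0
  (0, 67/8) → P = 2479/8
  (51/8, 0) → P = 357
  (5/2, 31/4) → P = 1707/4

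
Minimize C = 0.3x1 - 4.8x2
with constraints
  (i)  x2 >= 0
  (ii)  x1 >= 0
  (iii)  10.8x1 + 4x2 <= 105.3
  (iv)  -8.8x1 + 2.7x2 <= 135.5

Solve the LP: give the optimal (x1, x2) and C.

The optimum lies where x1 = 0 and 10.8x1 + 4x2 = 105.3.
Solving simultaneously gives x1 = 0, x2 = 26.325.

x1 = 0, x2 = 26.325, minimum C = -126.36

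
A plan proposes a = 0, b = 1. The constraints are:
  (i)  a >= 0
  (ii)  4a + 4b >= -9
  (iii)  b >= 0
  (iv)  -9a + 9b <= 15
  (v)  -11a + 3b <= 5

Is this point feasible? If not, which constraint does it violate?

feasible

(i): 0 ≥ 0 ✓
(ii): 4 ≥ -9 ✓
(iii): 1 ≥ 0 ✓
(iv): 9 ≤ 15 ✓
(v): 3 ≤ 5 ✓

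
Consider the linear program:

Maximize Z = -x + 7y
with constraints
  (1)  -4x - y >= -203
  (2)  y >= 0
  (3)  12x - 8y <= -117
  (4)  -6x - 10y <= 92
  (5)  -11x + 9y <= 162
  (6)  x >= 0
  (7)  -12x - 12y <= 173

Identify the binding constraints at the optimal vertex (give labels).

Extreme points and Z = -x + 7y:
  (243/20, 657/20) → Z = 1089/5
  (0, 117/8) → Z = 819/8
  (0, 18) → Z = 126

The maximum is at (243/20, 657/20). Substituting into each constraint, equality holds for (3) and (5); the remaining constraints have slack.

(3) and (5)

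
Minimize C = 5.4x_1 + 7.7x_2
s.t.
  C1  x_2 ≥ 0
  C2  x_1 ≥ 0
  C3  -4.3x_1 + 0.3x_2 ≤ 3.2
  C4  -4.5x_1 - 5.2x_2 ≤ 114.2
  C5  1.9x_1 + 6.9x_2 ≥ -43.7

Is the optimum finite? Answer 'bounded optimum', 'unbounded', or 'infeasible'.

bounded optimum

Corner points and C = 5.4x_1 + 7.7x_2:
  (0, 0) → C = 0
  (0, 32/3) → C = 1232/15
The feasible region has finitely many vertices and no improving ray; the minimum is 0 at (0, 0).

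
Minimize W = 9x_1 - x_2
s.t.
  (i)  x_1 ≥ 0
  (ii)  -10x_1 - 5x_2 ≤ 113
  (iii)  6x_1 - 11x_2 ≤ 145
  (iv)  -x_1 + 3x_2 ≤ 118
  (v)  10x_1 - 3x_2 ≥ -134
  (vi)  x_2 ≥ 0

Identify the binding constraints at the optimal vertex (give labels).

(i) and (iv)

Corner points and W = 9x_1 - x_2:
  (0, 118/3) → W = -118/3
  (0, 0) → W = 0
  (1733/7, 853/7) → W = 14744/7
  (145/6, 0) → W = 435/2

The minimum is at (0, 118/3). Substituting into each constraint, equality holds for (i) and (iv); the remaining constraints have slack.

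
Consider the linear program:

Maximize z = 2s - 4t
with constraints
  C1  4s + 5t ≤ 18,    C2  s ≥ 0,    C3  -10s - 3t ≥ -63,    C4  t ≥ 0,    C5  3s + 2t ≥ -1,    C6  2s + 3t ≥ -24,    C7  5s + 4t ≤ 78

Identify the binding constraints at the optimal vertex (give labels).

C1 and C4

Extreme points and z = 2s - 4t:
  (0, 18/5) → z = -72/5
  (9/2, 0) → z = 9
  (0, 0) → z = 0

The maximum is at (9/2, 0). Substituting into each constraint, equality holds for C1 and C4; the remaining constraints have slack.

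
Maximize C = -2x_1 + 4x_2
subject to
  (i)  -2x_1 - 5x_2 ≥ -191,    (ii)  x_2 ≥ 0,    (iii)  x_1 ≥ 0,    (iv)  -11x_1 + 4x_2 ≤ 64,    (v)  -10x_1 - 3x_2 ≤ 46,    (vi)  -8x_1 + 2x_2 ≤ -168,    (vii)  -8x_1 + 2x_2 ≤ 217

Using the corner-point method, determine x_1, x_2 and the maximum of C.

x_1 = 611/22, x_2 = 298/11, maximum C = 581/11

At the optimal vertex, -2x_1 - 5x_2 = -191 and -8x_1 + 2x_2 = -168.
Solving simultaneously gives x_1 = 611/22, x_2 = 298/11.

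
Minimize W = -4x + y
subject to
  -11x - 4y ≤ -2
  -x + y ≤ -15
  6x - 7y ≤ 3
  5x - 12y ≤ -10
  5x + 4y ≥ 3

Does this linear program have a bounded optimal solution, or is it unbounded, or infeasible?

unbounded

From the feasible point (102, 87), moving in the direction (1, 1) keeps every constraint satisfied while W decreases without bound.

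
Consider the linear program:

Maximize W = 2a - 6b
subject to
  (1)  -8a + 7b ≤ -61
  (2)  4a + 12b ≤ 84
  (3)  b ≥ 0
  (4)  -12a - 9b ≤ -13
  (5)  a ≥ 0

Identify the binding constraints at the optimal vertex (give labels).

Corner points and W = 2a - 6b:
  (330/31, 107/31) → W = 18/31
  (61/8, 0) → W = 61/4
  (21, 0) → W = 42

The maximum is at (21, 0). Substituting into each constraint, equality holds for (2) and (3); the remaining constraints have slack.

(2) and (3)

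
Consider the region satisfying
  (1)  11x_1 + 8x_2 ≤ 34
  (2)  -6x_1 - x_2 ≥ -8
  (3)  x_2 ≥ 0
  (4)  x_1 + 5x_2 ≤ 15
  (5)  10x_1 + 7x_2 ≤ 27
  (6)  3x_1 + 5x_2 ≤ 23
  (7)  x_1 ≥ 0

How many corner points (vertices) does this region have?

Of the 21 pairwise boundary intersections, those satisfying every inequality are:
  (4/3, 0)
  (29/32, 41/16)
  (0, 0)
  (30/43, 123/43)
  (0, 3)

5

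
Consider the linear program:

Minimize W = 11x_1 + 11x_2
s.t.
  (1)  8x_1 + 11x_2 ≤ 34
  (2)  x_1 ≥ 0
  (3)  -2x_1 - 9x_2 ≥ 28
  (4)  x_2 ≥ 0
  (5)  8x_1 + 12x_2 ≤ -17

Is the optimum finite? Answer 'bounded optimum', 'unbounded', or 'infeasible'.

The boundaries 8x_1 + 11x_2 = 34 and 8x_1 + 12x_2 = -17 meet at (595/8, -51), but that point violates x_2 ≥ 0. Every candidate vertex is excluded by some other constraint, so the feasible region is empty.

infeasible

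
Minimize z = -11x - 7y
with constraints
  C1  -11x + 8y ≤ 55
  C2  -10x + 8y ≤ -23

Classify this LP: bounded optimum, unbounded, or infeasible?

From the feasible point (-78, -803/8), moving in the direction (8, 10) keeps every constraint satisfied while z decreases without bound.

unbounded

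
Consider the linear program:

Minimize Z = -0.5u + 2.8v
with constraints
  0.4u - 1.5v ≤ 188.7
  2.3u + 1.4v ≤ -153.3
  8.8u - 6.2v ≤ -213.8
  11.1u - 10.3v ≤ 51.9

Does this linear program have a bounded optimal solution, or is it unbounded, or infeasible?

unbounded

From the feasible point (-186576/1253, -207381/1253), moving in the direction (-1.5, -0.4) keeps every constraint satisfied while Z decreases without bound.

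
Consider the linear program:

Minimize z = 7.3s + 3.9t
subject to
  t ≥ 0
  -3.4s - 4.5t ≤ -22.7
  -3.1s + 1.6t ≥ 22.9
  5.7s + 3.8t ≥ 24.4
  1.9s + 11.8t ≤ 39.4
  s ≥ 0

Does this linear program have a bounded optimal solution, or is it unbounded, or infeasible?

infeasible

The boundaries t = 0 and -3.4s - 4.5t = -22.7 meet at (227/34, 0), but that point violates -3.1s + 1.6t ≥ 22.9. Every candidate vertex is excluded by some other constraint, so the feasible region is empty.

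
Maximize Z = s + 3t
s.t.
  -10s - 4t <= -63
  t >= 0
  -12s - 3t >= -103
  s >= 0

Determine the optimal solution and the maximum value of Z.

s = 0, t = 103/3, maximum Z = 103

Feasible corners and Z = s + 3t:
  (63/10, 0) → Z = 63/10
  (0, 63/4) → Z = 189/4
  (103/12, 0) → Z = 103/12
  (0, 103/3) → Z = 103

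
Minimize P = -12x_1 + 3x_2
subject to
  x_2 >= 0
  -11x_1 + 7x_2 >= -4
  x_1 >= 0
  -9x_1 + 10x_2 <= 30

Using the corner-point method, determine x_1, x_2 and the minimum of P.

x_1 = 250/47, x_2 = 366/47, minimum P = -1902/47

Feasible corners and P = -12x_1 + 3x_2:
  (4/11, 0) → P = -48/11
  (0, 0) → P = 0
  (250/47, 366/47) → P = -1902/47
  (0, 3) → P = 9

At the optimal vertex, -11x_1 + 7x_2 = -4 and -9x_1 + 10x_2 = 30.
Solving simultaneously gives x_1 = 250/47, x_2 = 366/47.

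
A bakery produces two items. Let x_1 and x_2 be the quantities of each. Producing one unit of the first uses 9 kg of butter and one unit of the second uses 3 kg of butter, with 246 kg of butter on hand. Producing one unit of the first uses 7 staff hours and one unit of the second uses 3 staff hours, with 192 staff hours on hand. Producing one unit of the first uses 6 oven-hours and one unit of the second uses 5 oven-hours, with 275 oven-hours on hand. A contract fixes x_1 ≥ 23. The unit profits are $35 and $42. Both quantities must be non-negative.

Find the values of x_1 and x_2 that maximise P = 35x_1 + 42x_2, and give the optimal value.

Feasible corners and P = 35x_1 + 42x_2:
  (82/3, 0) → P = 2870/3
  (23, 0) → P = 805
  (27, 1) → P = 987
  (23, 31/3) → P = 1239

The optimum lies where 7x_1 + 3x_2 = 192 and x_1 = 23.
Solving simultaneously gives x_1 = 23, x_2 = 31/3.

x_1 = 23, x_2 = 31/3, maximum P = 1239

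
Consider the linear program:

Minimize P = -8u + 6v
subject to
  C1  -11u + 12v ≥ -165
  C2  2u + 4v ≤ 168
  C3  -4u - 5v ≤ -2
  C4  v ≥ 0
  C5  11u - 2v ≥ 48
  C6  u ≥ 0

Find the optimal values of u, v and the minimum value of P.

u = 669/17, v = 759/34, minimum P = -3075/17

Feasible corners and P = -8u + 6v:
  (669/17, 759/34) → P = -3075/17
  (15, 0) → P = -120
  (11, 73/2) → P = 131
  (48/11, 0) → P = -384/11

At the optimal vertex, -11u + 12v = -165 and 2u + 4v = 168.
Solving simultaneously gives u = 669/17, v = 759/34.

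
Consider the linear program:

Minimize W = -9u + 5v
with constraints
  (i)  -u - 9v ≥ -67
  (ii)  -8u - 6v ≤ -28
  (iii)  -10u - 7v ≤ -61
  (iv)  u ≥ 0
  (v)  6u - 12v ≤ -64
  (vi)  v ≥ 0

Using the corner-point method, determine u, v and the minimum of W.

u = 38/11, v = 233/33, minimum W = 139/33

Feasible corners and W = -9u + 5v:
  (80/83, 609/83) → W = 2325/83
  (38/11, 233/33) → W = 139/33
  (142/81, 503/81) → W = 1237/81

The binding constraints are -u - 9v = -67 and 6u - 12v = -64.
Solving simultaneously gives u = 38/11, v = 233/33.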